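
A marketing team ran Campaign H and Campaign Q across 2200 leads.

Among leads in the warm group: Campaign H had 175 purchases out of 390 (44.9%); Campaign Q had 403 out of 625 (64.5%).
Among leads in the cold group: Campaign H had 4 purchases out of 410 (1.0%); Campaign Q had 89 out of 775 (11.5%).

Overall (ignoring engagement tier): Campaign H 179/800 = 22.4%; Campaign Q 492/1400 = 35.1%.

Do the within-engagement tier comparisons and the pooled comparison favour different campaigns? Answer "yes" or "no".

Within each engagement tier level (warm 44.9% vs 64.5%; cold 1.0% vs 11.5%), Campaign Q has the higher rate every time. Pooled: 22.4% vs 35.1% — Campaign Q has the higher rate overall. They agree.

no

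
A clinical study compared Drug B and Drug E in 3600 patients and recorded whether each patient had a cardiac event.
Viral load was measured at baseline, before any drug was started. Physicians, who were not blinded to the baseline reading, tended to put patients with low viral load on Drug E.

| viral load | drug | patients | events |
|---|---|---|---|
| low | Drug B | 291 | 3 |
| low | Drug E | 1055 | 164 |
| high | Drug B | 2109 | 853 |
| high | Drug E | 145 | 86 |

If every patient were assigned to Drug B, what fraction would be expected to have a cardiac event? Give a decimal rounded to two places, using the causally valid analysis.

The imbalance in viral load arose from how patients were allocated, not from anything the drug did; and viral load independently affects the outcome. The pooled gap is confounded — condition on viral load.
Standardising Drug B to the population viral load mix: 0.374·3/291 + 0.626·853/2109 = 0.257.

0.26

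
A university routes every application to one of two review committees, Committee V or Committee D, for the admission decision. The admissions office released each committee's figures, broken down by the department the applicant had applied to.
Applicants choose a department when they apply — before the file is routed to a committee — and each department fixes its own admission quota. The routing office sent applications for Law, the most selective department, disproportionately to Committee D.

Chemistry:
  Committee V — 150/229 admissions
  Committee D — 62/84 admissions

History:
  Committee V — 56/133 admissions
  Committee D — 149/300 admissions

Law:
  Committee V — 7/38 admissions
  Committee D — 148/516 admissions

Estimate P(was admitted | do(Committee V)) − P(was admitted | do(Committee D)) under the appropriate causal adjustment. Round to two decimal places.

-0.09

Department is set before the review committee has any effect — it is not caused by the review committee — and it independently drives the outcome. That makes it a confounder, so the causal comparison is within department levels.
Adjusting over the population distribution of department: 0.241·(0.655−0.738) + 0.333·(0.421−0.497) + 0.426·(0.184−0.287) = -0.089.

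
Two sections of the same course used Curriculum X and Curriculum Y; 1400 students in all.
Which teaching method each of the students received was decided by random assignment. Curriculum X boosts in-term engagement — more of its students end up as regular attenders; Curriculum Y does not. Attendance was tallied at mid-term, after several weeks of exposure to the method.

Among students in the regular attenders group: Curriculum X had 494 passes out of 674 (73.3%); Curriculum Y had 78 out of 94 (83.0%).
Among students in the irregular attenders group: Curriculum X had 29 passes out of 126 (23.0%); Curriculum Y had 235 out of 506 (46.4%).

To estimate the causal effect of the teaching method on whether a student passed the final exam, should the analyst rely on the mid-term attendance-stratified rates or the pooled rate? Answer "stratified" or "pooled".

Within every mid-term attendance level Curriculum Y has the higher rate, yet pooled Curriculum X does — Simpson's reversal.
Mid-term attendance is downstream of the teaching method. One should not condition on a consequence of treatment, so the overall rates are the right comparison.
Pooled: Curriculum X 65.4% vs Curriculum Y 52.2%; Curriculum X is higher overall.

pooled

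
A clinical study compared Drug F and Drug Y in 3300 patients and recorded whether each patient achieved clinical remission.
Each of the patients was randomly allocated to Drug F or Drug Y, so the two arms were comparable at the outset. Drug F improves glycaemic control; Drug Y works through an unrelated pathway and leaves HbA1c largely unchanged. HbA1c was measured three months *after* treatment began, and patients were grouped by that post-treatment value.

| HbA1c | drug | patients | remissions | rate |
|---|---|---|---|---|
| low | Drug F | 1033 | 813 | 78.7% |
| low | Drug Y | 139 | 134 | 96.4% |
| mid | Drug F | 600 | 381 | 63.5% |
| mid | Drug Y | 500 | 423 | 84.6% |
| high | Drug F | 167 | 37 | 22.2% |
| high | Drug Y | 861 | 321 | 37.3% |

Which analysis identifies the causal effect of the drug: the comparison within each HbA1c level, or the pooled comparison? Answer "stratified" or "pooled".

pooled

Because the drug influences HbA1c, HbA1c is a post-treatment mediator, not a confounder. Stratifying on it would bias the estimate; the causal effect is the crude pooled difference.
Pooled: Drug F 68.4% vs Drug Y 58.5%; Drug F is higher overall.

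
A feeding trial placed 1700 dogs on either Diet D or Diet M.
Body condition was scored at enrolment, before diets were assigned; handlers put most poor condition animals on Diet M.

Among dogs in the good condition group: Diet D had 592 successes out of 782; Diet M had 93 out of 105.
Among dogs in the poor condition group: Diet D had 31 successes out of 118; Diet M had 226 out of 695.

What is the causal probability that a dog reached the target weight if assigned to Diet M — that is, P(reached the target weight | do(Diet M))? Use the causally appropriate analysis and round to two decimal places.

Starting body condition differs across diets for reasons unrelated to any effect of the diet itself, and it separately predicts the outcome — a classic confounder. We must compare within starting body condition levels.
Standardising Diet M to the population starting body condition mix: 0.522·93/105 + 0.478·226/695 = 0.618.

0.62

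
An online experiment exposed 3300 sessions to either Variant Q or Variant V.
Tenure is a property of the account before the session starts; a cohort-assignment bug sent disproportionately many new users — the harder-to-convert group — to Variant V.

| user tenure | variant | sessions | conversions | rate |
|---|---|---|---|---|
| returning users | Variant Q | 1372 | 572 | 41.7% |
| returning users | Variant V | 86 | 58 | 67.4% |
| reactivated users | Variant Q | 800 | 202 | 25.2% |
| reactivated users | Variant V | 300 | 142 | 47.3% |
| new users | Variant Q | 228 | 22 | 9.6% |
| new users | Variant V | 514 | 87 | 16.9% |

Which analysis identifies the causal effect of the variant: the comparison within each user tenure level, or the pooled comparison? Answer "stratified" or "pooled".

Within every user tenure level Variant V has the higher rate, yet pooled Variant Q does — Simpson's reversal.
User tenure differs across variants for reasons unrelated to any effect of the variant itself, and it separately predicts the outcome — a classic confounder. We must compare within user tenure levels.
Within each level — returning users: 41.7% vs 67.4%; reactivated users: 25.2% vs 47.3%; new users: 9.6% vs 16.9% — Variant V is higher every time.

stratified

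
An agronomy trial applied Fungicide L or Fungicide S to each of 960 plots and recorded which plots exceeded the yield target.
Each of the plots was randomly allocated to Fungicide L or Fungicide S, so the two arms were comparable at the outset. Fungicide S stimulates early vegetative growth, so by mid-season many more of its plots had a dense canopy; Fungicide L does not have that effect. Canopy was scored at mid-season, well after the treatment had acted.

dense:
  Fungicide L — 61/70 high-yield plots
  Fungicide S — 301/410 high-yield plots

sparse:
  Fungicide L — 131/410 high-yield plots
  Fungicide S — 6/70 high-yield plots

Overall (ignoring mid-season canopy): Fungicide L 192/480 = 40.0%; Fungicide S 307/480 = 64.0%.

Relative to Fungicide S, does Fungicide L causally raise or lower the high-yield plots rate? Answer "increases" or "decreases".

Within every mid-season canopy level Fungicide L has the higher rate, yet pooled Fungicide S does — Simpson's reversal.
Mid-season canopy is recorded after the fungicide and is itself shifted by it — it sits on the causal path from fungicide to outcome. Conditioning on a mediator would strip out part of the effect we want; the pooled comparison gives the total causal effect.
Pooled: Fungicide L 40.0% vs Fungicide S 64.0%; Fungicide S is higher overall.

decreases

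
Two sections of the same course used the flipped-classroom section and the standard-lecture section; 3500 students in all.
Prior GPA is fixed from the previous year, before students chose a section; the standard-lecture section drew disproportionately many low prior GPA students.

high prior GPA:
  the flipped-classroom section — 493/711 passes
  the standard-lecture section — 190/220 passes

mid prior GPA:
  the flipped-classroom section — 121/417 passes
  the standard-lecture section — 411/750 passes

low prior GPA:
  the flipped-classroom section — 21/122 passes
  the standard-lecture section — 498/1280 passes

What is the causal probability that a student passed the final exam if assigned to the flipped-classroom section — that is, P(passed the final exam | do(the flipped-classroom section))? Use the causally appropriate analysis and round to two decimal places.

0.35

Prior GPA band satisfies the back-door criterion: it is not a descendant of the teaching method, and it blocks the spurious path from teaching method to outcome. Adjusting for it (i.e., using the within-prior GPA band rates) gives the causal effect.
Standardising the flipped-classroom section to the population prior GPA band mix: 0.266·493/711 + 0.333·121/417 + 0.401·21/122 = 0.350.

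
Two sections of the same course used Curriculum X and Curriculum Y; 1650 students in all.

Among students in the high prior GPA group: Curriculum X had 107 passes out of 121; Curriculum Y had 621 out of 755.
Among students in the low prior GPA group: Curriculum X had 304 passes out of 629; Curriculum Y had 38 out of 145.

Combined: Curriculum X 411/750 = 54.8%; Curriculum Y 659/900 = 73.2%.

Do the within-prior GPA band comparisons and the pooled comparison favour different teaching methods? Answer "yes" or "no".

Within each prior GPA band level (high prior GPA 88.4% vs 82.3%; low prior GPA 48.3% vs 26.2%), Curriculum X has the higher rate every time. Pooled: 54.8% vs 73.2% — Curriculum Y has the higher rate overall. The two comparisons disagree.

yes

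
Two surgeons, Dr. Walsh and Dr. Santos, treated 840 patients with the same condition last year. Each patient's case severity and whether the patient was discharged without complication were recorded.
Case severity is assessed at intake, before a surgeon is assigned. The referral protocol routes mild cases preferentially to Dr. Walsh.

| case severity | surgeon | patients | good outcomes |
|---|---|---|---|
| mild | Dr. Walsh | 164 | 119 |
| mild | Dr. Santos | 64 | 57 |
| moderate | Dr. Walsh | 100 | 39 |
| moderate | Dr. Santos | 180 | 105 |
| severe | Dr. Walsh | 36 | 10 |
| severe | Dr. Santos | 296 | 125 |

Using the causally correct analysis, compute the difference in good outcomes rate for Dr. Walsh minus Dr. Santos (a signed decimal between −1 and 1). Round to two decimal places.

The case severity-specific comparison favours Dr. Santos throughout, but the pooled figures favour Dr. Walsh. The question is whether to condition on case severity.
Case severity satisfies the back-door criterion: it is not a descendant of the surgeon, and it blocks the spurious path from surgeon to outcome. Adjusting for it (i.e., using the within-case severity rates) gives the causal effect.
Adjusting over the population distribution of case severity: 0.271·(0.726−0.891) + 0.333·(0.390−0.583) + 0.395·(0.278−0.422) = -0.166.

-0.17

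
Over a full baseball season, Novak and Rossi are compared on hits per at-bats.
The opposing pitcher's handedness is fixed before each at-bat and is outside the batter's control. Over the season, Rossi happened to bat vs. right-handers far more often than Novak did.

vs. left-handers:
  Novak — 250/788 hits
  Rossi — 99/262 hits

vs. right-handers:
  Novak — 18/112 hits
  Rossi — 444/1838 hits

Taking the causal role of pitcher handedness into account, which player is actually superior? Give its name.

Rossi

Pitcher handedness differs across players for reasons unrelated to any effect of the player itself, and it separately predicts the outcome — a classic confounder. We must compare within pitcher handedness levels.
Within each level — vs. left-handers: 31.7% vs 37.8%; vs. right-handers: 16.1% vs 24.2% — Rossi is higher every time.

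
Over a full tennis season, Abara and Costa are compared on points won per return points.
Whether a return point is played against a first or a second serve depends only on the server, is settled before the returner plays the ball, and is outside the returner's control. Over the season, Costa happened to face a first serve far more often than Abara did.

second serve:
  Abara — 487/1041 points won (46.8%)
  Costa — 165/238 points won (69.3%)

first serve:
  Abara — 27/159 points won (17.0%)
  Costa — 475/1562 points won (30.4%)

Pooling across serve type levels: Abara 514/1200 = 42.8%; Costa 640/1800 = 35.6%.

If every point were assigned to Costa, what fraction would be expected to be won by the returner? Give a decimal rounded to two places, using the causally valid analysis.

0.47

The imbalance in serve type arose from how return points were allocated, not from anything the player did; and serve type independently affects the outcome. The pooled gap is confounded — condition on serve type.
Standardising Costa to the population serve type mix: 0.426·165/238 + 0.574·475/1562 = 0.470.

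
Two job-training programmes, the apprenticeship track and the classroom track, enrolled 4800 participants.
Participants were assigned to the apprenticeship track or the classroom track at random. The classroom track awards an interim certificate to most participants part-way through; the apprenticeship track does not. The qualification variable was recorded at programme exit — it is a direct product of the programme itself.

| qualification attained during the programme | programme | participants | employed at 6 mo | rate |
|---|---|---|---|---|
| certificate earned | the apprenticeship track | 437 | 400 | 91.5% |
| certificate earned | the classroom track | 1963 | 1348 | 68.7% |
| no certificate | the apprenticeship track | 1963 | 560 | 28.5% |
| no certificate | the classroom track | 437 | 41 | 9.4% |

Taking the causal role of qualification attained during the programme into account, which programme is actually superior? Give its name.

the classroom track

Within every qualification attained during the programme level the apprenticeship track has the higher rate, yet pooled the classroom track does — Simpson's reversal.
Stratifying would compare programmes among participants the programmes themselves sorted into qualification attained during the programme groups — a form of selection on an intermediate. The unconditioned pooled rates give the total causal effect.
Pooled: the apprenticeship track 40.0% vs the classroom track 57.9%; the classroom track is higher overall.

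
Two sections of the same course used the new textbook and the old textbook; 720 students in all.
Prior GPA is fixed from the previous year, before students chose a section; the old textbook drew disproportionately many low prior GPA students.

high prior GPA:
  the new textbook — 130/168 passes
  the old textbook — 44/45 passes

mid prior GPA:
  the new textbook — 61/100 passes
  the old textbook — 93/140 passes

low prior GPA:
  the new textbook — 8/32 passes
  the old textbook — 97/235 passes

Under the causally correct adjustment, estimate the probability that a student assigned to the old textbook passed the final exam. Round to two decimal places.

The imbalance in prior GPA band arose from how students were allocated, not from anything the teaching method did; and prior GPA band independently affects the outcome. The pooled gap is confounded — condition on prior GPA band.
Standardising the old textbook to the population prior GPA band mix: 0.296·44/45 + 0.333·93/140 + 0.371·97/235 = 0.664.

0.66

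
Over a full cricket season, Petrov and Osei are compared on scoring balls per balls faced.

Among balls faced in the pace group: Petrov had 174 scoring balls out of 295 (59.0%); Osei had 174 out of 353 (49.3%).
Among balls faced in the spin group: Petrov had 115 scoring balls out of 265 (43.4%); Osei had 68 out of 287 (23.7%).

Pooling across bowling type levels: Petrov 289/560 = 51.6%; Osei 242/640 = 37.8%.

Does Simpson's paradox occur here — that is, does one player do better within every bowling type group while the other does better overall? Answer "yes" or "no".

Within each bowling type level (pace 59.0% vs 49.3%; spin 43.4% vs 23.7%), Petrov has the higher rate every time. Pooled: 51.6% vs 37.8% — Petrov has the higher rate overall. They agree.

no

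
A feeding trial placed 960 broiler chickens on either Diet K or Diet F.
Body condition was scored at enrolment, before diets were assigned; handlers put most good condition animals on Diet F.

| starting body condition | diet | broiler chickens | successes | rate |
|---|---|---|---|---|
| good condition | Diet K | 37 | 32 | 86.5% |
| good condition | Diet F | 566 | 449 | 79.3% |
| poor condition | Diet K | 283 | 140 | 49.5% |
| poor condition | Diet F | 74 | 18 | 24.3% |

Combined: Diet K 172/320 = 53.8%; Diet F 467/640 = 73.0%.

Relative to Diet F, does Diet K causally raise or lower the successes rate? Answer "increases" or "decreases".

Starting body condition is set before the diet has any effect — it is not caused by the diet — and it independently drives the outcome. That makes it a confounder, so the causal comparison is within starting body condition levels.
Within each level — good condition: 86.5% vs 79.3%; poor condition: 49.5% vs 24.3% — Diet K is higher every time.

increases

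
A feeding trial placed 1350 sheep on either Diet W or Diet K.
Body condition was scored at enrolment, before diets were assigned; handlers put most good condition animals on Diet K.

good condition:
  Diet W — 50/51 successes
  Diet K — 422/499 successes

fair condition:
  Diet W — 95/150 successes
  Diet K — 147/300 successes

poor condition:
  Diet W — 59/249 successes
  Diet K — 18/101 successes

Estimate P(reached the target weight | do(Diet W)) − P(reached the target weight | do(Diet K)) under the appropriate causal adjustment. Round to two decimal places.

The imbalance in starting body condition arose from how sheep were allocated, not from anything the diet did; and starting body condition independently affects the outcome. The pooled gap is confounded — condition on starting body condition.
Adjusting over the population distribution of starting body condition: 0.407·(0.980−0.846) + 0.333·(0.633−0.490) + 0.259·(0.237−0.178) = +0.118.

+0.12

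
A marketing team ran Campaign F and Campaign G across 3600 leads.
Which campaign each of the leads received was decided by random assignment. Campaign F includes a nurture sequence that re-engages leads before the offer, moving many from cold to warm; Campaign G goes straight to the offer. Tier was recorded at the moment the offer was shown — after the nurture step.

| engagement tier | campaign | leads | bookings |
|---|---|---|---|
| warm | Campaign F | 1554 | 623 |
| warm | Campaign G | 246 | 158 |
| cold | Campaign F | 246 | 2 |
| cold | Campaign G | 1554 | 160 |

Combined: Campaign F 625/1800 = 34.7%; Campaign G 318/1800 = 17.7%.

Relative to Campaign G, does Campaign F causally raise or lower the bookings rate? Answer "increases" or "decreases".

Engagement tier is recorded after the campaign and is itself shifted by it — it sits on the causal path from campaign to outcome. Conditioning on a mediator would strip out part of the effect we want; the pooled comparison gives the total causal effect.
Pooled: Campaign F 34.7% vs Campaign G 17.7%; Campaign F is higher overall.

increases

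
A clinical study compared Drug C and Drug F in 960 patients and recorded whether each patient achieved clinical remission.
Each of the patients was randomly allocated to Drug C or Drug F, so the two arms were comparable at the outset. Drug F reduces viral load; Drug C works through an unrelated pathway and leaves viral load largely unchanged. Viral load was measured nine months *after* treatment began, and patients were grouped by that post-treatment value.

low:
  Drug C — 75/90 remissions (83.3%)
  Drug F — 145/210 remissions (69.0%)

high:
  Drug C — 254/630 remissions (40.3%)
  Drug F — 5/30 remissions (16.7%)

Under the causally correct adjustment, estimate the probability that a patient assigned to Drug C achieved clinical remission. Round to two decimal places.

Viral load is recorded after the drug and is itself shifted by it — it sits on the causal path from drug to outcome. Conditioning on a mediator would strip out part of the effect we want; the pooled comparison gives the total causal effect.
So P(outcome | do(Drug C)) is just the pooled rate for Drug C: 329/720 = 0.457.

0.46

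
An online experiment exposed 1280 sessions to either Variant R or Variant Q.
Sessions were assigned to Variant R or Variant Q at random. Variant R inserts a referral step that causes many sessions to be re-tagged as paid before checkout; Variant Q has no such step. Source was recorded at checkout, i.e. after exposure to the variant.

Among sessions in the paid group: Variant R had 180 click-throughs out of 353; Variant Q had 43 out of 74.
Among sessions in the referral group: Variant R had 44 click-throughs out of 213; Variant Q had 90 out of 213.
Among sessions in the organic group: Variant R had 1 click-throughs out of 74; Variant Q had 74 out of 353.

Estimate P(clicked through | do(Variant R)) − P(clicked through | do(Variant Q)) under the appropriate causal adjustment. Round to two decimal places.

+0.03

The distribution of traffic source is itself part of what the variant does — it is an intermediate outcome. Holding it fixed would remove that part of the effect; the total effect is the pooled difference.
The causal difference is the pooled difference: 0.352 − 0.323 = +0.028.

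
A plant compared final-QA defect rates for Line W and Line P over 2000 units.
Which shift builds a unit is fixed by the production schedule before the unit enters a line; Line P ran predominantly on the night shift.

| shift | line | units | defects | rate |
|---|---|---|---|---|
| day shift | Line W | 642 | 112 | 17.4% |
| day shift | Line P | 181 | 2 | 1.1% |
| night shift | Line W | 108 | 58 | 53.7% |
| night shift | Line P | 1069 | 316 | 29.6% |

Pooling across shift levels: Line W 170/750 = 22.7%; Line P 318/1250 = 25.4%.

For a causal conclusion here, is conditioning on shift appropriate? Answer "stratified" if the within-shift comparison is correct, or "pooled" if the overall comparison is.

Within every shift level Line P has the lower rate, yet pooled Line W does — Simpson's reversal.
Here shift is a common cause — it drives both which line a case falls under and the outcome. The crude comparison mixes populations; the stratum-specific rates are the causally relevant ones.
Within each level — day shift: 17.4% vs 1.1%; night shift: 53.7% vs 29.6% — Line P is lower every time.

stratified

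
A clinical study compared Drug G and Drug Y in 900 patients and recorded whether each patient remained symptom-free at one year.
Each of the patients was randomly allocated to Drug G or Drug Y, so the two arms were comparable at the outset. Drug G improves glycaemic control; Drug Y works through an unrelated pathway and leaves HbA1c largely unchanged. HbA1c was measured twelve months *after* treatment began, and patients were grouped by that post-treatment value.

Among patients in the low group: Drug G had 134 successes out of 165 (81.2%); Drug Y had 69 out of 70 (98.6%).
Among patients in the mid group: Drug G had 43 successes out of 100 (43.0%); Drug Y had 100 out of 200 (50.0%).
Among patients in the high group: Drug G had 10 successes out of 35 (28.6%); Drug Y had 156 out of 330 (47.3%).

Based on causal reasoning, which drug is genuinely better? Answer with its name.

The HbA1c-specific comparison favours Drug Y throughout, but the pooled figures favour Drug G. The question is whether to condition on HbA1c.
HbA1c lies on the pathway drug → HbA1c → outcome, so adjusting for it blocks the indirect effect. For the total causal effect of drug, use the unadjusted pooled rates.
Pooled: Drug G 62.3% vs Drug Y 54.2%; Drug G is higher overall.

Drug G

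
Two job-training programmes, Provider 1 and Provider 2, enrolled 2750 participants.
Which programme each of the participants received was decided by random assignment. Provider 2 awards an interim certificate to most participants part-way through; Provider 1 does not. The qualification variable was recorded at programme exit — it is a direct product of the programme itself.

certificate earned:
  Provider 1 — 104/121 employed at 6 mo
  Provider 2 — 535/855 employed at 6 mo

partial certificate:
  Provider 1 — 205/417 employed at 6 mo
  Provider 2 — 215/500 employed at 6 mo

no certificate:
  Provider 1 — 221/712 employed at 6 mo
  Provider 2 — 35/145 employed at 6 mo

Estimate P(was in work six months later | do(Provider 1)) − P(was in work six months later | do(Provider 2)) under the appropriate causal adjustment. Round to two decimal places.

-0.10

Provider 1 is higher inside every qualification attained during the programme stratum but Provider 2 is higher in aggregate. Whether to stratify depends on how qualification attained during the programme relates to the programme.
The distribution of qualification attained during the programme is itself part of what the programme does — it is an intermediate outcome. Holding it fixed would remove that part of the effect; the total effect is the pooled difference.
The causal difference is the pooled difference: 0.424 − 0.523 = -0.099.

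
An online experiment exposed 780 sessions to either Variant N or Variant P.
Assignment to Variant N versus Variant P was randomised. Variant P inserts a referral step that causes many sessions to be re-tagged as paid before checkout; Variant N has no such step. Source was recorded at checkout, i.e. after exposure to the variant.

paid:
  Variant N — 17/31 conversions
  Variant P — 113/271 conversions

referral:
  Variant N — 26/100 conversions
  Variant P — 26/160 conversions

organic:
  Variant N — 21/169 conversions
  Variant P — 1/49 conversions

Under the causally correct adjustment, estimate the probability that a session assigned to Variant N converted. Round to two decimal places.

The traffic source-specific comparison favours Variant N throughout, but the pooled figures favour Variant P. The question is whether to condition on traffic source.
Traffic source is recorded after the variant and is itself shifted by it — it sits on the causal path from variant to outcome. Conditioning on a mediator would strip out part of the effect we want; the pooled comparison gives the total causal effect.
So P(outcome | do(Variant N)) is just the pooled rate for Variant N: 64/300 = 0.213.

0.21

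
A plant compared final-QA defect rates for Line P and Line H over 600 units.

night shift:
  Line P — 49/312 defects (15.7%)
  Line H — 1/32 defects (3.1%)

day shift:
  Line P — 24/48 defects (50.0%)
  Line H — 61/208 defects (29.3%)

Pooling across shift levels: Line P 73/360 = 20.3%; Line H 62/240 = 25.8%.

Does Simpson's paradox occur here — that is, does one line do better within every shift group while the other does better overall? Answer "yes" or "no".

Within each shift level (night shift 15.7% vs 3.1%; day shift 50.0% vs 29.3%), Line H has the lower rate every time. Pooled: 20.3% vs 25.8% — Line P has the lower rate overall. The two comparisons disagree.

yes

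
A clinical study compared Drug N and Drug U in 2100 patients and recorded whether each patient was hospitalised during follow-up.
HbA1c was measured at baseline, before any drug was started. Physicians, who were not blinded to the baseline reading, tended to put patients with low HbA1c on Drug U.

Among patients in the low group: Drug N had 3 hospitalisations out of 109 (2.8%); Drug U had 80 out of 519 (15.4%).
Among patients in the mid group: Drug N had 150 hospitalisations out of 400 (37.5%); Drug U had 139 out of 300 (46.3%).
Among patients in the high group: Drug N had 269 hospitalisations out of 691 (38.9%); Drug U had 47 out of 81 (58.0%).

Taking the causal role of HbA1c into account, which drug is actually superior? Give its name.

The HbA1c-specific comparison favours Drug N throughout, but the pooled figures favour Drug U. The question is whether to condition on HbA1c.
Since HbA1c is a pre-existing factor (not a product of the drug) and it affects the outcome on its own, it is a confounder. The stratified rates, not the pooled rate, identify the causal effect.
Within each level — low: 2.8% vs 15.4%; mid: 37.5% vs 46.3%; high: 38.9% vs 58.0% — Drug N is lower every time.

Drug N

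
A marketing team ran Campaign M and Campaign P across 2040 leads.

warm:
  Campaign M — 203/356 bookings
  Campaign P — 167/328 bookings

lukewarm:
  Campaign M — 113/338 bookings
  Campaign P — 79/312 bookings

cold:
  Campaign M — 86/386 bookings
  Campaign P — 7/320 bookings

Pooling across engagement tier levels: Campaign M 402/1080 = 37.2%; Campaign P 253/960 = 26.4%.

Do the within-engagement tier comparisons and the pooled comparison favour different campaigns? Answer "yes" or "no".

Within each engagement tier level (warm 57.0% vs 50.9%; lukewarm 33.4% vs 25.3%; cold 22.3% vs 2.2%), Campaign M has the higher rate every time. Pooled: 37.2% vs 26.4% — Campaign M has the higher rate overall. They agree.

no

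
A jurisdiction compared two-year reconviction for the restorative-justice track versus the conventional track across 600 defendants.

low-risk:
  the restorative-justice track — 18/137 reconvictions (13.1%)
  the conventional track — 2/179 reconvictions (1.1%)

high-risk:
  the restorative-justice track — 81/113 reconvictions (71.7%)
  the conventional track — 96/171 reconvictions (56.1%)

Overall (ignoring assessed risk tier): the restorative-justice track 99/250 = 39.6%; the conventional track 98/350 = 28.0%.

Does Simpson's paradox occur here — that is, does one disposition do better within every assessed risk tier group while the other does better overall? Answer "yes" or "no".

Within each assessed risk tier level (low-risk 13.1% vs 1.1%; high-risk 71.7% vs 56.1%), the conventional track has the lower rate every time. Pooled: 39.6% vs 28.0% — the conventional track has the lower rate overall. They agree.

no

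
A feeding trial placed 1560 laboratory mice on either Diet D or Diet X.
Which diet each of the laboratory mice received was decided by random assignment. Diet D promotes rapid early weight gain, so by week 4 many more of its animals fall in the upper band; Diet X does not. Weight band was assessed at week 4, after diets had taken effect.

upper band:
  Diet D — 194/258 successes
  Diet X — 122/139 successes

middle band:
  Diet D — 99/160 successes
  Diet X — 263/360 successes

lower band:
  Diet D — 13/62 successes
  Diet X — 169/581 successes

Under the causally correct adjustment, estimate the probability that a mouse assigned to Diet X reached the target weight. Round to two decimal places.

0.51

Week-4 weight band lies on the pathway diet → week-4 weight band → outcome, so adjusting for it blocks the indirect effect. For the total causal effect of diet, use the unadjusted pooled rates.
So P(outcome | do(Diet X)) is just the pooled rate for Diet X: 554/1080 = 0.513.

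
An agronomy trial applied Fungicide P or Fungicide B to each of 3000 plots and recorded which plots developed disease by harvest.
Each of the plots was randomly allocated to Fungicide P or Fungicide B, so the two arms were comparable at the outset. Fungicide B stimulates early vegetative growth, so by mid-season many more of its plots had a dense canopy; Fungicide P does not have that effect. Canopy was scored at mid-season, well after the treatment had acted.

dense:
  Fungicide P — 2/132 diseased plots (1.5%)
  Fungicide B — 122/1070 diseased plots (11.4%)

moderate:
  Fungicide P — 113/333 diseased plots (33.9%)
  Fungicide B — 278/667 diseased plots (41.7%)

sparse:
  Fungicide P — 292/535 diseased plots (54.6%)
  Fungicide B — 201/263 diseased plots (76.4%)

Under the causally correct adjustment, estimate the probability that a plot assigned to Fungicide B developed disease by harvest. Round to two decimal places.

The distribution of mid-season canopy is itself part of what the fungicide does — it is an intermediate outcome. Holding it fixed would remove that part of the effect; the total effect is the pooled difference.
So P(outcome | do(Fungicide B)) is just the pooled rate for Fungicide B: 601/2000 = 0.300.

0.30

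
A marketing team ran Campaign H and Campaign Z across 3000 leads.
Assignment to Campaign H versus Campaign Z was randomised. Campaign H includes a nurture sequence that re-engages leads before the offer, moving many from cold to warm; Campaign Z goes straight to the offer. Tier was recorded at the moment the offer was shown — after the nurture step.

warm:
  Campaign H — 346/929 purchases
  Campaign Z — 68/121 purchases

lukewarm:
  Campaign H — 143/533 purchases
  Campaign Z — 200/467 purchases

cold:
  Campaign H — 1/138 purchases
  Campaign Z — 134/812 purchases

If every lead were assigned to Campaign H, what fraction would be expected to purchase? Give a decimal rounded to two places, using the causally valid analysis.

The stratified and pooled comparisons disagree (Campaign Z wins within each engagement tier; Campaign H wins overall), so the answer turns on the causal role of engagement tier.
The distribution of engagement tier is itself part of what the campaign does — it is an intermediate outcome. Holding it fixed would remove that part of the effect; the total effect is the pooled difference.
So P(outcome | do(Campaign H)) is just the pooled rate for Campaign H: 490/1600 = 0.306.

0.31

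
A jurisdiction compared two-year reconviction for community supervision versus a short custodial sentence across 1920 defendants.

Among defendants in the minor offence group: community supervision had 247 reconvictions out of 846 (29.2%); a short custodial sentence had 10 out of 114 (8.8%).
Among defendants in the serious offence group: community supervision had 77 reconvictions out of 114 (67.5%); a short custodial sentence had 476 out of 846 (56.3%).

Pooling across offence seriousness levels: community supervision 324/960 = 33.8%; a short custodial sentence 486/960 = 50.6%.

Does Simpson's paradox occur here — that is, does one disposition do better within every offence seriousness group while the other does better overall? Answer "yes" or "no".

Within each offence seriousness level (minor offence 29.2% vs 8.8%; serious offence 67.5% vs 56.3%), a short custodial sentence has the lower rate every time. Pooled: 33.8% vs 50.6% — community supervision has the lower rate overall. The two comparisons disagree.

yes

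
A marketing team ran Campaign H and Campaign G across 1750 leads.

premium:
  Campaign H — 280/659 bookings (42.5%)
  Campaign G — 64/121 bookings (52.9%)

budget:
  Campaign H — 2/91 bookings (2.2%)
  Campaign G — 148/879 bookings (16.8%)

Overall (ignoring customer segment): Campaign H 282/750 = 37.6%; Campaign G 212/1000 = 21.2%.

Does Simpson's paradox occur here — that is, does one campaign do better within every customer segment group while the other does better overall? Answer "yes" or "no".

Within each customer segment level (premium 42.5% vs 52.9%; budget 2.2% vs 16.8%), Campaign G has the higher rate every time. Pooled: 37.6% vs 21.2% — Campaign H has the higher rate overall. The two comparisons disagree.

yes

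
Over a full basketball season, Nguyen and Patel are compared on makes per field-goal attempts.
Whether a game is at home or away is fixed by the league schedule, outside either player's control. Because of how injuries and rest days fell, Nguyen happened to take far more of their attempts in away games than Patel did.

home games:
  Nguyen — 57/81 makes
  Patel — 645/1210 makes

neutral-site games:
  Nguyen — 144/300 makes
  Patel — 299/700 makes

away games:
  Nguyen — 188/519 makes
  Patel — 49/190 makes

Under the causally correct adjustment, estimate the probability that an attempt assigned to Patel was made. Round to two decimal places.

Game venue is set before the player has any effect — it is not caused by the player — and it independently drives the outcome. That makes it a confounder, so the causal comparison is within game venue levels.
Standardising Patel to the population game venue mix: 0.430·645/1210 + 0.333·299/700 + 0.236·49/190 = 0.433.

0.43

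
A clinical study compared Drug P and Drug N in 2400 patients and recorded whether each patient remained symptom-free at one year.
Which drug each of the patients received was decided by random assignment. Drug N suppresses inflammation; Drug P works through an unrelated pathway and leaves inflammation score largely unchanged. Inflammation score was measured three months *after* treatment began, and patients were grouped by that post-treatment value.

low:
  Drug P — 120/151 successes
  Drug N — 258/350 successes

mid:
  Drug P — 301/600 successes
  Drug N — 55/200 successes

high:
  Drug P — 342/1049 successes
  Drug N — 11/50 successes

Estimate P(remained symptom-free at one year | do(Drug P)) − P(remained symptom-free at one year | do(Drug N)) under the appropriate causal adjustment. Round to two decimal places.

Inflammation score is recorded after the drug and is itself shifted by it — it sits on the causal path from drug to outcome. Conditioning on a mediator would strip out part of the effect we want; the pooled comparison gives the total causal effect.
The causal difference is the pooled difference: 0.424 − 0.540 = -0.116.

-0.12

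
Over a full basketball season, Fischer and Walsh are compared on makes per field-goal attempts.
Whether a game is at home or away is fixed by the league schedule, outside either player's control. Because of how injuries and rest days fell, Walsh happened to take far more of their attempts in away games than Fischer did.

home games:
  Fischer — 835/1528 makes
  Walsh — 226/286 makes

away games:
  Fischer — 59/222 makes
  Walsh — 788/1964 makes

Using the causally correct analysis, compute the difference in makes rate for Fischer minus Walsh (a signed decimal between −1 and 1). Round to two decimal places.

Walsh is higher inside every game venue stratum but Fischer is higher in aggregate. Whether to stratify depends on how game venue relates to the player.
The imbalance in game venue arose from how field-goal attempts were allocated, not from anything the player did; and game venue independently affects the outcome. The pooled gap is confounded — condition on game venue.
Adjusting over the population distribution of game venue: 0.454·(0.546−0.790) + 0.546·(0.266−0.401) = -0.185.

-0.18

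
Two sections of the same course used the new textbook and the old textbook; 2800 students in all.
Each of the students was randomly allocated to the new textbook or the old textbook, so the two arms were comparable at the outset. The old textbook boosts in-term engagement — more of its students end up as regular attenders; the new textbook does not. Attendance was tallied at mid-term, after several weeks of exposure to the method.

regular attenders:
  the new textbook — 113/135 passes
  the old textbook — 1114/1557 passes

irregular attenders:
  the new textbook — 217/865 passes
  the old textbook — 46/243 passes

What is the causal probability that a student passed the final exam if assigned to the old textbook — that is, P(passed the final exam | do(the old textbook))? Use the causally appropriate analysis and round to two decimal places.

0.64

the new textbook is higher inside every mid-term attendance stratum but the old textbook is higher in aggregate. Whether to stratify depends on how mid-term attendance relates to the teaching method.
Mid-term attendance here is a post-treatment variable shaped by the teaching method; conditioning on it would introduce bias rather than remove it. The overall comparison is the causal one.
So P(outcome | do(the old textbook)) is just the pooled rate for the old textbook: 1160/1800 = 0.644.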